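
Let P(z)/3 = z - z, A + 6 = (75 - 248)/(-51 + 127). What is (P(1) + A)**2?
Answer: 395641/5776 ≈ 68.497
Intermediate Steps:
A = -629/76 (A = -6 + (75 - 248)/(-51 + 127) = -6 - 173/76 = -629/76 ≈ -8.2763)
P(z) = 0 (P(z) = 3*(z - z) = 3*0 = 0)
(P(1) + A)**2 = (0 - 629/76)**2 = (-629/76)**2 = 395641/5776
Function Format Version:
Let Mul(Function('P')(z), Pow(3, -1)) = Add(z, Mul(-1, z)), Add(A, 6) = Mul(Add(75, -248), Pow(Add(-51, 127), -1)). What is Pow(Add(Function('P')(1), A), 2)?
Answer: Rational(395641, 5776) ≈ 68.497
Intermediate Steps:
A = Rational(-629, 76) (A = Add(-6, Mul(Add(75, -248), Pow(Add(-51, 127), -1))) = Add(-6, Mul(-173, Pow(76, -1))) = Add(-6, Mul(-173, Rational(1, 76))) = Add(-6, Rational(-173, 76)) = Rational(-629, 76) ≈ -8.2763)
Function('P')(z) = 0 (Function('P')(z) = Mul(3, Add(z, Mul(-1, z))) = Mul(3, 0) = 0)
Pow(Add(Function('P')(1), A), 2) = Pow(Add(0, Rational(-629, 76)), 2) = Pow(Rational(-629, 76), 2) = Rational(395641, 5776)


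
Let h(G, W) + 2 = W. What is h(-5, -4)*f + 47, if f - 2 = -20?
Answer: 155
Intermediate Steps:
f = -18 (f = 2 - 20 = -18)
h(G, W) = -2 + W
h(-5, -4)*f + 47 = (-2 - 4)*(-18) + 47 = -6*(-18) + 47 = 108 + 47 = 155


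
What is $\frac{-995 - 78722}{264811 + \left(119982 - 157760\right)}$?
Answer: $- \frac{79717}{227033} \approx -0.35113$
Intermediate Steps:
$\frac{-995 - 78722}{264811 + \left(119982 - 157760\right)} = - \frac{79717}{264811 + \left(119982 - 157760\right)} = - \frac{79717}{264811 - 37778} = - \frac{79717}{227033}$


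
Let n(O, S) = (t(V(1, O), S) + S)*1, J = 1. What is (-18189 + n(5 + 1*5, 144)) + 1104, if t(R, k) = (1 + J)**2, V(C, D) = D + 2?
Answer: -16937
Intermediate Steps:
V(C, D) = 2 + D
t(R, k) = 4 (t(R, k) = (1 + 1)**2 = 2**2 = 4)
n(O, S) = 4 + S (n(O, S) = (4 + S)*1 = 4 + S)
(-18189 + n(5 + 1*5, 144)) + 1104 = (-18189 + (4 + 144)) + 1104 = (-18189 + 148) + 1104 = -18041 + 1104 = -16937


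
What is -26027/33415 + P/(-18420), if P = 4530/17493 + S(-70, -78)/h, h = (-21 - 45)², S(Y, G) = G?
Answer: -405910880099339/521123609243160 ≈ -0.77891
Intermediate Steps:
h = 4356 (h = (-66)² = 4356)
P = 1020457/4233306 (P = 4530/17493 - 78/4356 = 4530*(1/17493) - 78*1/4356 = 1510/5831 - 13/726 = 1020457/4233306 ≈ 0.24105)
-26027/33415 + P/(-18420) = -26027/33415 + (1020457/4233306)/(-18420) = -26027*1/33415 + (1020457/4233306)*(-1/18420) = -26027/33415 - 1020457/77977496520 = -405910880099339/521123609243160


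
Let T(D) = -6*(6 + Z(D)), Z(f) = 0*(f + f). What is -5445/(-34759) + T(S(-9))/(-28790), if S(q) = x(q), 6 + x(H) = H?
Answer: 79006437/500355805 ≈ 0.15790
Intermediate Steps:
Z(f) = 0 (Z(f) = 0*(2*f) = 0)
x(H) = -6 + H
S(q) = -6 + q
T(D) = -36 (T(D) = -6*(6 + 0) = -6*6 = -36)
-5445/(-34759) + T(S(-9))/(-28790) = -5445/(-34759) - 36/(-28790) = -5445*(-1/34759) - 36*(-1/28790) = 5445/34759 + 18/14395 = 79006437/500355805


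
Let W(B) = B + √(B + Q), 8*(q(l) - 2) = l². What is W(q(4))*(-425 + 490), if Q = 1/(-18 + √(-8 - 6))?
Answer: 260 + 5*√(2668 - 2*I*√14)/2 ≈ 389.13 - 0.1811*I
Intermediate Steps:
q(l) = 2 + l²/8
Q = 1/(-18 + I*√14) (Q = 1/(-18 + √(-14)) = 1/(-18 + I*√14) ≈ -0.053254 - 0.01107*I)
W(B) = B + √(-9/169 + B - I*√14/338) (W(B) = B + √(B + (-9/169 - I*√14/338)) = B + √(-9/169 + B - I*√14/338))
W(q(4))*(-425 + 490) = ((2 + (⅛)*4²) + √(-36 + 676*(2 + (⅛)*4²) - 2*I*√14)/26)*(-425 + 490) = ((2 + (⅛)*16) + √(-36 + 676*(2 + (⅛)*16) - 2*I*√14)/26)*65 = ((2 + 2) + √(-36 + 676*(2 + 2) - 2*I*√14)/26)*65 = (4 + √(-36 + 676*4 - 2*I*√14)/26)*65 = (4 + √(-36 + 2704 - 2*I*√14)/26)*65 = (4 + √(2668 - 2*I*√14)/26)*65 = 260 + 5*√(2668 - 2*I*√14)/2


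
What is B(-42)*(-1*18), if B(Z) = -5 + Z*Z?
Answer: -31662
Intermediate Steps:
B(Z) = -5 + Z²
B(-42)*(-1*18) = (-5 + (-42)²)*(-1*18) = (-5 + 1764)*(-18) = 1759*(-18) = -31662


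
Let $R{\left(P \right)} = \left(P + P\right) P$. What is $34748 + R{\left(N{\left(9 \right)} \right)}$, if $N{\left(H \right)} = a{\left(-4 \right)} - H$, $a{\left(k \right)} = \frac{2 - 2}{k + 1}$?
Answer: $34910$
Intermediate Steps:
$a{\left(k \right)} = 0$ ($a{\left(k \right)} = \frac{0}{1 + k} = 0$)
$N{\left(H \right)} = - H$ ($N{\left(H \right)} = 0 - H = - H$)
$R{\left(P \right)} = 2 P^{2}$ ($R{\left(P \right)} = 2 P P = 2 P^{2}$)
$34748 + R{\left(N{\left(9 \right)} \right)} = 34748 + 2 \left(\left(-1\right) 9\right)^{2} = 34748 + 2 \left(-9\right)^{2} = 34748 + 2 \cdot 81 = 34748 + 162 = 34910$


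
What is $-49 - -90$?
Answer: $41$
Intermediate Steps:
$-49 - -90 = -49 + 90 = 41$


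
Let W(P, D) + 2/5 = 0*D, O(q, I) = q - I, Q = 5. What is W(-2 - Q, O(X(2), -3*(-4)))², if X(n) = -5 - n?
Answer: 4/25 ≈ 0.16000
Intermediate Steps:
W(P, D) = -⅖ (W(P, D) = -⅖ + 0*D = -⅖ + 0 = -⅖)
W(-2 - Q, O(X(2), -3*(-4)))² = (-⅖)² = 4/25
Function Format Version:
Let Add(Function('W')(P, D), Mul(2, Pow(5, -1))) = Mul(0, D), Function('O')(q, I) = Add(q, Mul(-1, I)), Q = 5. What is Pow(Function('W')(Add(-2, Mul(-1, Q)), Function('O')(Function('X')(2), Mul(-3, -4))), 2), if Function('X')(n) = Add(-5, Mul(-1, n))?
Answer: Rational(4, 25) ≈ 0.16000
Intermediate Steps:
Function('W')(P, D) = Rational(-2, 5) (Function('W')(P, D) = Add(Rational(-2, 5), Mul(0, D)) = Add(Rational(-2, 5), 0) = Rational(-2, 5))
Pow(Function('W')(Add(-2, Mul(-1, Q)), Function('O')(Function('X')(2), Mul(-3, -4))), 2) = Pow(Rational(-2, 5), 2) = Rational(4, 25)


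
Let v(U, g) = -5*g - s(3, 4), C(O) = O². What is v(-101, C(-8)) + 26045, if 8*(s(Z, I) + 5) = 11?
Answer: 205829/8 ≈ 25729.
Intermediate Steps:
s(Z, I) = -29/8 (s(Z, I) = -5 + (⅛)*11 = -5 + 11/8 = -29/8)
v(U, g) = 29/8 - 5*g (v(U, g) = -5*g - 1*(-29/8) = -5*g + 29/8 = 29/8 - 5*g)
v(-101, C(-8)) + 26045 = (29/8 - 5*(-8)²) + 26045 = (29/8 - 5*64) + 26045 = (29/8 - 320) + 26045 = -2531/8 + 26045 = 205829/8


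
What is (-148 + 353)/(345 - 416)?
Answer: -205/71 ≈ -2.8873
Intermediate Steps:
(-148 + 353)/(345 - 416) = 205/(-71) = 205*(-1/71) = -205/71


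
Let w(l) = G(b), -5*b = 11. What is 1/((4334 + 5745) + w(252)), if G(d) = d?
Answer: 5/50384 ≈ 9.9238e-5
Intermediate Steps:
b = -11/5 (b = -⅕*11 = -11/5 ≈ -2.2000)
w(l) = -11/5
1/((4334 + 5745) + w(252)) = 1/((4334 + 5745) - 11/5) = 1/(10079 - 11/5) = 1/(50384/5) = 5/50384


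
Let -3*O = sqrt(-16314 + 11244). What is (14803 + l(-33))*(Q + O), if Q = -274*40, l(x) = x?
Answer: -161879200 - 192010*I*sqrt(30)/3 ≈ -1.6188e+8 - 3.5056e+5*I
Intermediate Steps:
O = -13*I*sqrt(30)/3 (O = -sqrt(-16314 + 11244)/3 = -13*I*sqrt(30)/3 ≈ -23.735*I)
Q = -10960
(14803 + l(-33))*(Q + O) = (14803 - 33)*(-10960 - 13*I*sqrt(30)/3) = 14770*(-10960 - 13*I*sqrt(30)/3) = -161879200 - 192010*I*sqrt(30)/3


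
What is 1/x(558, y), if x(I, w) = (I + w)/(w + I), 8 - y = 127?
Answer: 1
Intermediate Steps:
y = -119 (y = 8 - 1*127 = 8 - 127 = -119)
x(I, w) = 1 (x(I, w) = (I + w)/(I + w) = 1)
1/x(558, y) = 1/1 = 1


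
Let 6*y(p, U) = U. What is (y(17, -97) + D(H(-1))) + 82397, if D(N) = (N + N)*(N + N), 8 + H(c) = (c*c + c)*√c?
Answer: 495821/6 ≈ 82637.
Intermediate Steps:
y(p, U) = U/6
H(c) = -8 + √c*(c + c²) (H(c) = -8 + (c*c + c)*√c = -8 + (c² + c)*√c = -8 + (c + c²)*√c = -8 + √c*(c + c²))
D(N) = 4*N² (D(N) = (2*N)*(2*N) = 4*N²)
(y(17, -97) + D(H(-1))) + 82397 = ((⅙)*(-97) + 4*(-8 + (-1)^(3/2) + (-1)^(5/2))²) + 82397 = (-97/6 + 4*(-8 - I + I)²) + 82397 = (-97/6 + 4*(-8)²) + 82397 = (-97/6 + 4*64) + 82397 = (-97/6 + 256) + 82397 = 1439/6 + 82397 = 495821/6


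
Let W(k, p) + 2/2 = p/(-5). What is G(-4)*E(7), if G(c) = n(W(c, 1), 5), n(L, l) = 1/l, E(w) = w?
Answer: 7/5 ≈ 1.4000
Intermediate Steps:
W(k, p) = -1 - p/5 (W(k, p) = -1 + p/(-5) = -1 + p*(-1/5) = -1 - p/5)
G(c) = 1/5
G(-4)*E(7) = (1/5)*7 = 7/5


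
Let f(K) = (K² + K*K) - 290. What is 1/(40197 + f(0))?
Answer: 1/39907 ≈ 2.5058e-5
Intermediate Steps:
f(K) = -290 + 2*K² (f(K) = (K² + K²) - 290 = 2*K² - 290 = -290 + 2*K²)
1/(40197 + f(0)) = 1/(40197 + (-290 + 2*0²)) = 1/(40197 + (-290 + 2*0)) = 1/(40197 + (-290 + 0)) = 1/(40197 - 290) = 1/39907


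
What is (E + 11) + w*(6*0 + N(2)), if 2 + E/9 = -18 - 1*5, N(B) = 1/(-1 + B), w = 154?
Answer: -60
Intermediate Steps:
E = -225 (E = -18 + 9*(-18 - 1*5) = -18 + 9*(-18 - 5) = -18 + 9*(-23) = -18 - 207 = -225)
(E + 11) + w*(6*0 + N(2)) = (-225 + 11) + 154*(6*0 + 1/(-1 + 2)) = -214 + 154*(0 + 1/1) = -214 + 154*(0 + 1) = -214 + 154*1 = -214 + 154 = -60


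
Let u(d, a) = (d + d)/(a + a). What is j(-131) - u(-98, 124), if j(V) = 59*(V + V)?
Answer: -958347/62 ≈ -15457.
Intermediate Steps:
u(d, a) = d/a (u(d, a) = (2*d)/((2*a)) = (2*d)*(1/(2*a)) = d/a)
j(V) = 118*V (j(V) = 59*(2*V) = 118*V)
j(-131) - u(-98, 124) = 118*(-131) - (-98)/124 = -15458 - (-98)/124 = -15458 - 1*(-49/62) = -15458 + 49/62 = -958347/62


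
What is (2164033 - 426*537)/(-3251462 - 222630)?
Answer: -1935271/3474092 ≈ -0.55706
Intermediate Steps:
(2164033 - 426*537)/(-3251462 - 222630) = (2164033 - 228762)/(-3474092) = 1935271*(-1/3474092) = -1935271/3474092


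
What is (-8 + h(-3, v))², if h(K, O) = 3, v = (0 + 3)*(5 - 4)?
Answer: 25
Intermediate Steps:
v = 3 (v = 3*1 = 3)
(-8 + h(-3, v))² = (-8 + 3)² = (-5)² = 25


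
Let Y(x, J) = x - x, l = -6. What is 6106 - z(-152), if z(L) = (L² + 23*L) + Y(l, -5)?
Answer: -13502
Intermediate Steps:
Y(x, J) = 0
z(L) = L² + 23*L (z(L) = (L² + 23*L) + 0 = L² + 23*L)
6106 - z(-152) = 6106 - (-152)*(23 - 152) = 6106 - (-152)*(-129) = 6106 - 1*19608 = 6106 - 19608 = -13502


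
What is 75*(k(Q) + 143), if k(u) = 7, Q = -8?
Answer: 11250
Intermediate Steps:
75*(k(Q) + 143) = 75*(7 + 143) = 75*150 = 11250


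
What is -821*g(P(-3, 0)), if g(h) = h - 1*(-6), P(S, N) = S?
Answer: -2463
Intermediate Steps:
g(h) = 6 + h (g(h) = h + 6 = 6 + h)
-821*g(P(-3, 0)) = -821*(6 - 3) = -821*3 = -2463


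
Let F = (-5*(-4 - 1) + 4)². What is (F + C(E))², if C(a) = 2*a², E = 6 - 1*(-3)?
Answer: 1006009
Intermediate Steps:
E = 9 (E = 6 + 3 = 9)
F = 841 (F = (-5*(-5) + 4)² = (25 + 4)² = 29² = 841)
(F + C(E))² = (841 + 2*9²)² = (841 + 2*81)² = (841 + 162)² = 1003² = 1006009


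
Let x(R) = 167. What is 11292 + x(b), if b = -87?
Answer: 11459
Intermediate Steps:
11292 + x(b) = 11292 + 167 = 11459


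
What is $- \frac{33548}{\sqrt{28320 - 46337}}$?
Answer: $\frac{33548 i \sqrt{18017}}{18017} \approx 249.93 i$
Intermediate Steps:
$- \frac{33548}{\sqrt{28320 - 46337}} = - \frac{33548}{\sqrt{-18017}} = - \frac{33548}{i \sqrt{18017}} = - 33548 \left(- \frac{i \sqrt{18017}}{18017}\right) = \frac{33548 i \sqrt{18017}}{18017}$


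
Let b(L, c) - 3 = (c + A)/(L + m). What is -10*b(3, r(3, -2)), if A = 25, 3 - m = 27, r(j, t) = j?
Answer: -50/3 ≈ -16.667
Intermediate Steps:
m = -24 (m = 3 - 1*27 = 3 - 27 = -24)
b(L, c) = 3 + (25 + c)/(-24 + L) (b(L, c) = 3 + (c + 25)/(L - 24) = 3 + (25 + c)/(-24 + L))
-10*b(3, r(3, -2)) = -10*(-47 + 3 + 3*3)/(-24 + 3) = -10*(-47 + 3 + 9)/(-21) = -(-10)*(-35)/21 = -10*5/3 = -50/3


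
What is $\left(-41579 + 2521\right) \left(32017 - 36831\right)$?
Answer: $188025212$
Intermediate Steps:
$\left(-41579 + 2521\right) \left(32017 - 36831\right) = \left(-39058\right) \left(-4814\right) = 188025212$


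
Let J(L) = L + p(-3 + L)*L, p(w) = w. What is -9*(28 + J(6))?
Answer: -468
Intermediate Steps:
J(L) = L + L*(-3 + L) (J(L) = L + (-3 + L)*L = L + L*(-3 + L))
-9*(28 + J(6)) = -9*(28 + 6*(-2 + 6)) = -9*(28 + 6*4) = -9*(28 + 24) = -9*52 = -468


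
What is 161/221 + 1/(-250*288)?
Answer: 11591779/15912000 ≈ 0.72849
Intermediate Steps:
161/221 + 1/(-250*288) = 161*(1/221) - 1/250*1/288 = 161/221 - 1/72000 = 11591779/15912000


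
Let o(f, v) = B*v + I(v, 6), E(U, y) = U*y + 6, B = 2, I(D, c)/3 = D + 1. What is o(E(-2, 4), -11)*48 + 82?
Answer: -2414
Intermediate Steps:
I(D, c) = 3 + 3*D (I(D, c) = 3*(D + 1) = 3*(1 + D) = 3 + 3*D)
E(U, y) = 6 + U*y
o(f, v) = 3 + 5*v (o(f, v) = 2*v + (3 + 3*v) = 3 + 5*v)
o(E(-2, 4), -11)*48 + 82 = (3 + 5*(-11))*48 + 82 = (3 - 55)*48 + 82 = -52*48 + 82 = -2496 + 82 = -2414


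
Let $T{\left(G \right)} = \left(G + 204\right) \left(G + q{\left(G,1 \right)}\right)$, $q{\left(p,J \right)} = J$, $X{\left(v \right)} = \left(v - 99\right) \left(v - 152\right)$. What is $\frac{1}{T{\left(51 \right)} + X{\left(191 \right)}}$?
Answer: $\frac{1}{16848} \approx 5.9354 \cdot 10^{-5}$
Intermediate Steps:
$X{\left(v \right)} = \left(-152 + v\right) \left(-99 + v\right)$ ($X{\left(v \right)} = \left(-99 + v\right) \left(-152 + v\right) = \left(-152 + v\right) \left(-99 + v\right)$)
$T{\left(G \right)} = \left(1 + G\right) \left(204 + G\right)$ ($T{\left(G \right)} = \left(G + 204\right) \left(G + 1\right) = \left(204 + G\right) \left(1 + G\right) = \left(1 + G\right) \left(204 + G\right)$)
$\frac{1}{T{\left(51 \right)} + X{\left(191 \right)}} = \frac{1}{\left(204 + 51^{2} + 205 \cdot 51\right) + \left(15048 + 191^{2} - 47941\right)} = \frac{1}{\left(204 + 2601 + 10455\right) + \left(15048 + 36481 - 47941\right)} = \frac{1}{13260 + 3588} = \frac{1}{16848}$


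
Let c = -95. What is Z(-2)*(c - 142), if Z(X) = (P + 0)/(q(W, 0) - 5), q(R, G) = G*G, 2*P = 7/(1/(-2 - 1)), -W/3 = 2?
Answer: -4977/10 ≈ -497.70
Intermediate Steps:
W = -6 (W = -3*2 = -6)
P = -21/2 (P = (7/(1/(-2 - 1)))/2 = (7/(1/(-3)))/2 = (7/(-⅓))/2 = (7*(-3))/2 = (½)*(-21) = -21/2 ≈ -10.500)
q(R, G) = G²
Z(X) = 21/10 (Z(X) = (-21/2 + 0)/(0² - 5) = -21/(2*(0 - 5)) = -21/2/(-5) = -21/2*(-⅕) = 21/10)
Z(-2)*(c - 142) = 21*(-95 - 142)/10 = (21/10)*(-237) = -4977/10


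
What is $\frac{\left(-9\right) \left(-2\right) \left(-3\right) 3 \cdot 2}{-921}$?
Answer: $\frac{108}{307} \approx 0.35179$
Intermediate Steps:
$\frac{\left(-9\right) \left(-2\right) \left(-3\right) 3 \cdot 2}{-921} = 18 \left(\left(-9\right) 2\right) \left(- \frac{1}{921}\right) = 18 \left(-18\right) \left(- \frac{1}{921}\right) = \left(-324\right) \left(- \frac{1}{921}\right) = \frac{108}{307}$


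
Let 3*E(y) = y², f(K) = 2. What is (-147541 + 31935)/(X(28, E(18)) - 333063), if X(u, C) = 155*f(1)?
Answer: 115606/332753 ≈ 0.34742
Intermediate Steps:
E(y) = y²/3
X(u, C) = 310 (X(u, C) = 155*2 = 310)
(-147541 + 31935)/(X(28, E(18)) - 333063) = (-147541 + 31935)/(310 - 333063) = -115606/(-332753) = -115606*(-1/332753) = 115606/332753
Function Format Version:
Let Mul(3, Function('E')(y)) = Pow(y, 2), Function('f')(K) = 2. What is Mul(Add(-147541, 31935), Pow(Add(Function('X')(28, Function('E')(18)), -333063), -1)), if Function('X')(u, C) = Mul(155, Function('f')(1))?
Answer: Rational(115606, 332753) ≈ 0.34742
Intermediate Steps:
Function('E')(y) = Mul(Rational(1, 3), Pow(y, 2))
Function('X')(u, C) = 310 (Function('X')(u, C) = Mul(155, 2) = 310)
Mul(Add(-147541, 31935), Pow(Add(Function('X')(28, Function('E')(18)), -333063), -1)) = Mul(Add(-147541, 31935), Pow(Add(310, -333063), -1)) = Mul(-115606, Pow(-332753, -1)) = Mul(-115606, Rational(-1, 332753)) = Rational(115606, 332753)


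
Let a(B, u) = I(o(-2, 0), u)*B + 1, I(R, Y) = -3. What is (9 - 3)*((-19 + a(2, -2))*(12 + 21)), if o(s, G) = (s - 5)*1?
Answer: -4752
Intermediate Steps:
o(s, G) = -5 + s (o(s, G) = (-5 + s)*1 = -5 + s)
a(B, u) = 1 - 3*B (a(B, u) = -3*B + 1 = 1 - 3*B)
(9 - 3)*((-19 + a(2, -2))*(12 + 21)) = (9 - 3)*((-19 + (1 - 3*2))*(12 + 21)) = 6*((-19 + (1 - 6))*33) = 6*((-19 - 5)*33) = 6*(-24*33) = 6*(-792) = -4752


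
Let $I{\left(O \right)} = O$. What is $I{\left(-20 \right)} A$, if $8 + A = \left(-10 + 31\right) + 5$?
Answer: $-360$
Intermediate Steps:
$A = 18$ ($A = -8 + \left(\left(-10 + 31\right) + 5\right) = -8 + \left(21 + 5\right) = -8 + 26 = 18$)
$I{\left(-20 \right)} A = \left(-20\right) 18 = -360$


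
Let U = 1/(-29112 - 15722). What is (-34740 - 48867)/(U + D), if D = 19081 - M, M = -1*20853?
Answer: -3748436238/1790400955 ≈ -2.0936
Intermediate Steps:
M = -20853
U = -1/44834 (U = 1/(-44834) = -1/44834 ≈ -2.2305e-5)
D = 39934 (D = 19081 - 1*(-20853) = 19081 + 20853 = 39934)
(-34740 - 48867)/(U + D) = (-34740 - 48867)/(-1/44834 + 39934) = -83607/1790400955/44834 = -83607*44834/1790400955 = -3748436238/1790400955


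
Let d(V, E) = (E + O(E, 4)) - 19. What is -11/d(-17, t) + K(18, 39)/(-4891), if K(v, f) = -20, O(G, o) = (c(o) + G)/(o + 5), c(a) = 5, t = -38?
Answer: 165043/890162 ≈ 0.18541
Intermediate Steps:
O(G, o) = (5 + G)/(5 + o) (O(G, o) = (5 + G)/(o + 5) = (5 + G)/(5 + o))
d(V, E) = -166/9 + 10*E/9 (d(V, E) = (E + (5 + E)/(5 + 4)) - 19 = (E + (5 + E)/9) - 19 = (E + (5/9 + E/9)) - 19 = (5/9 + 10*E/9) - 19 = -166/9 + 10*E/9)
-11/d(-17, t) + K(18, 39)/(-4891) = -11/(-166/9 + (10/9)*(-38)) - 20/(-4891) = -11/(-166/9 - 380/9) - 20*(-1/4891) = -11/(-182/3) + 20/4891 = -11*(-3/182) + 20/4891 = 33/182 + 20/4891 = 165043/890162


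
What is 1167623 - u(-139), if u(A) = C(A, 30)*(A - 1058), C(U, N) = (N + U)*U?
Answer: 19303370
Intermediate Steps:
C(U, N) = U*(N + U)
u(A) = A*(-1058 + A)*(30 + A) (u(A) = (A*(30 + A))*(A - 1058) = (A*(30 + A))*(-1058 + A) = A*(-1058 + A)*(30 + A))
1167623 - u(-139) = 1167623 - (-139)*(-1058 - 139)*(30 - 139) = 1167623 - (-139)*(-1197)*(-109) = 1167623 - 1*(-18135747) = 1167623 + 18135747 = 19303370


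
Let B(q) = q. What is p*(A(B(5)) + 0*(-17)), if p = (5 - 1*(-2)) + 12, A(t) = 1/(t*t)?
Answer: 19/25 ≈ 0.76000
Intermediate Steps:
A(t) = t⁻² (A(t) = 1/(t²) = t⁻²)
p = 19 (p = (5 + 2) + 12 = 7 + 12 = 19)
p*(A(B(5)) + 0*(-17)) = 19*(5⁻² + 0*(-17)) = 19*(1/25 + 0) = 19*(1/25) = 19/25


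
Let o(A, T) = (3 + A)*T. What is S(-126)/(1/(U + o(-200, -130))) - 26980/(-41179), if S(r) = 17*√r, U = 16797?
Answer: 26980/41179 + 2162757*I*√14 ≈ 0.65519 + 8.0923e+6*I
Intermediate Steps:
o(A, T) = T*(3 + A)
S(-126)/(1/(U + o(-200, -130))) - 26980/(-41179) = (17*√(-126))/(1/(16797 - 130*(3 - 200))) - 26980/(-41179) = (17*(3*I*√14))/(1/(16797 - 130*(-197))) - 26980*(-1/41179) = (51*I*√14)/(1/(16797 + 25610)) + 26980/41179 = (51*I*√14)/(1/42407) + 26980/41179 = (51*I*√14)*42407 + 26980/41179 = 2162757*I*√14 + 26980/41179 = 26980/41179 + 2162757*I*√14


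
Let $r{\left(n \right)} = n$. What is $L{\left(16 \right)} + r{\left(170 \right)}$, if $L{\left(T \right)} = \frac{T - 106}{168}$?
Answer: $\frac{4745}{28} \approx 169.46$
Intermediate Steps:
$L{\left(T \right)} = - \frac{53}{84} + \frac{T}{168}$ ($L{\left(T \right)} = \left(-106 + T\right) \frac{1}{168} = - \frac{53}{84} + \frac{T}{168}$)
$L{\left(16 \right)} + r{\left(170 \right)} = \left(- \frac{53}{84} + \frac{1}{168} \cdot 16\right) + 170 = \left(- \frac{53}{84} + \frac{2}{21}\right) + 170 = - \frac{15}{28} + 170 = \frac{4745}{28}$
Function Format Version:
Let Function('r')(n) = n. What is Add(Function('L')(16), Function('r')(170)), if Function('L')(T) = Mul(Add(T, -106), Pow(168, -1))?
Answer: Rational(4745, 28) ≈ 169.46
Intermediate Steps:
Function('L')(T) = Add(Rational(-53, 84), Mul(Rational(1, 168), T)) (Function('L')(T) = Mul(Add(-106, T), Rational(1, 168)) = Add(Rational(-53, 84), Mul(Rational(1, 168), T)))
Add(Function('L')(16), Function('r')(170)) = Add(Add(Rational(-53, 84), Mul(Rational(1, 168), 16)), 170) = Add(Add(Rational(-53, 84), Rational(2, 21)), 170) = Add(Rational(-15, 28), 170) = Rational(4745, 28)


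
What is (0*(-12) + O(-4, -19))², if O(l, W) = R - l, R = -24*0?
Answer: 16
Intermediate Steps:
R = 0 (R = -4*6*0 = -24*0 = 0)
O(l, W) = -l (O(l, W) = 0 - l = -l)
(0*(-12) + O(-4, -19))² = (0*(-12) - 1*(-4))² = (0 + 4)² = 4² = 16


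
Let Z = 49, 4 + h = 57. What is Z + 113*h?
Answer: 6038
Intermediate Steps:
h = 53 (h = -4 + 57 = 53)
Z + 113*h = 49 + 113*53 = 49 + 5989 = 6038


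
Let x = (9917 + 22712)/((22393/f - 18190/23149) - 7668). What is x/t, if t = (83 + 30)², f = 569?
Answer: -429782042249/1283197559211709 ≈ -0.00033493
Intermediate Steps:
t = 12769 (t = 113² = 12769)
x = -429782042249/100493191261 (x = (9917 + 22712)/((22393/569 - 18190/23149) - 7668) = 32629/((22393*(1/569) - 18190*1/23149) - 7668) = 32629/((22393/569 - 18190/23149) - 7668) = 32629/(508025447/13171781 - 7668) = 32629/(-100493191261/13171781) = 32629*(-13171781/100493191261) = -429782042249/100493191261 ≈ -4.2767)
x/t = -429782042249/100493191261/12769 = -429782042249/100493191261*1/12769 = -429782042249/1283197559211709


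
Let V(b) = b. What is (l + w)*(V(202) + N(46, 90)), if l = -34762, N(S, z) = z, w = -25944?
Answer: -17726152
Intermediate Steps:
(l + w)*(V(202) + N(46, 90)) = (-34762 - 25944)*(202 + 90) = -60706*292 = -17726152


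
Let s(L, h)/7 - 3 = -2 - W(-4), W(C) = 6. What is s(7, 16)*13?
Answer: -455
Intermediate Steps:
s(L, h) = -35 (s(L, h) = 21 + 7*(-2 - 1*6) = 21 + 7*(-2 - 6) = 21 + 7*(-8) = 21 - 56 = -35)
s(7, 16)*13 = -35*13 = -455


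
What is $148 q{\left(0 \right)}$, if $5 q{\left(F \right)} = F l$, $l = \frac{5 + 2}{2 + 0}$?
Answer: $0$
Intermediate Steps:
$l = \frac{7}{2} \approx 3.5$
$q{\left(F \right)} = \frac{7 F}{10}$ ($q{\left(F \right)} = \frac{F \frac{7}{2}}{5} = \frac{\frac{7}{2} F}{5} = \frac{7 F}{10}$)
$148 q{\left(0 \right)} = 148 \cdot \frac{7}{10} \cdot 0 = 148 \cdot 0 = 0$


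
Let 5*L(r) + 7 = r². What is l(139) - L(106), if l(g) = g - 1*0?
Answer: -10534/5 ≈ -2106.8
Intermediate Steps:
L(r) = -7/5 + r²/5
l(g) = g (l(g) = g + 0 = g)
l(139) - L(106) = 139 - (-7/5 + (⅕)*106²) = 139 - (-7/5 + (⅕)*11236) = 139 - (-7/5 + 11236/5) = 139 - 1*11229/5 = 139 - 11229/5 = -10534/5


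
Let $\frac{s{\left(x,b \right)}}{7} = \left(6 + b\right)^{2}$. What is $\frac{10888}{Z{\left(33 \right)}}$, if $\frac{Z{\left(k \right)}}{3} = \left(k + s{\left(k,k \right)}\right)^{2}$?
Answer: $\frac{1361}{42773400} \approx 3.1819 \cdot 10^{-5}$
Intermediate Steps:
$s{\left(x,b \right)} = 7 \left(6 + b\right)^{2}$
$Z{\left(k \right)} = 3 \left(k + 7 \left(6 + k\right)^{2}\right)^{2}$
$\frac{10888}{Z{\left(33 \right)}} = \frac{10888}{3 \left(33 + 7 \left(6 + 33\right)^{2}\right)^{2}} = \frac{10888}{3 \left(33 + 7 \cdot 39^{2}\right)^{2}} = \frac{10888}{3 \left(33 + 7 \cdot 1521\right)^{2}} = \frac{10888}{3 \left(33 + 10647\right)^{2}} = \frac{10888}{3 \cdot 10680^{2}} = \frac{10888}{3 \cdot 114062400} = \frac{10888}{342187200} = 10888 \cdot \frac{1}{342187200} = \frac{1361}{42773400}$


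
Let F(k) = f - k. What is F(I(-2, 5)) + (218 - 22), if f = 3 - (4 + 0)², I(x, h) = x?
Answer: 185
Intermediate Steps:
f = -13 (f = 3 - 1*4² = 3 - 1*16 = 3 - 16 = -13)
F(k) = -13 - k
F(I(-2, 5)) + (218 - 22) = (-13 - 1*(-2)) + (218 - 22) = (-13 + 2) + 196 = -11 + 196 = 185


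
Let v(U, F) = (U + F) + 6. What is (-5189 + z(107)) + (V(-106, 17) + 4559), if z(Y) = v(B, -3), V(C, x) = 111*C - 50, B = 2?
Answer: -12441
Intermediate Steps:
V(C, x) = -50 + 111*C
v(U, F) = 6 + F + U (v(U, F) = (F + U) + 6 = 6 + F + U)
z(Y) = 5 (z(Y) = 6 - 3 + 2 = 5)
(-5189 + z(107)) + (V(-106, 17) + 4559) = (-5189 + 5) + ((-50 + 111*(-106)) + 4559) = -5184 + ((-50 - 11766) + 4559) = -5184 + (-11816 + 4559) = -5184 - 7257 = -12441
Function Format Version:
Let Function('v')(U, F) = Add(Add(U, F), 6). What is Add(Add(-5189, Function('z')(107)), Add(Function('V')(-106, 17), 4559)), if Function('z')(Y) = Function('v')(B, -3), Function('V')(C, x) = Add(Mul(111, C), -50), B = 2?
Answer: -12441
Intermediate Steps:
Function('V')(C, x) = Add(-50, Mul(111, C))
Function('v')(U, F) = Add(6, F, U) (Function('v')(U, F) = Add(Add(F, U), 6) = Add(6, F, U))
Function('z')(Y) = 5 (Function('z')(Y) = Add(6, -3, 2) = 5)
Add(Add(-5189, Function('z')(107)), Add(Function('V')(-106, 17), 4559)) = Add(Add(-5189, 5), Add(Add(-50, Mul(111, -106)), 4559)) = Add(-5184, Add(Add(-50, -11766), 4559)) = Add(-5184, Add(-11816, 4559)) = Add(-5184, -7257) = -12441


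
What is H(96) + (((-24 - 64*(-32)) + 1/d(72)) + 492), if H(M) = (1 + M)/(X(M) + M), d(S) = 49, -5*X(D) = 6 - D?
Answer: 14059243/5586 ≈ 2516.9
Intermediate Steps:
X(D) = -6/5 + D/5 (X(D) = -(6 - D)/5 = -6/5 + D/5)
H(M) = (1 + M)/(-6/5 + 6*M/5) (H(M) = (1 + M)/((-6/5 + M/5) + M) = (1 + M)/(-6/5 + 6*M/5))
H(96) + (((-24 - 64*(-32)) + 1/d(72)) + 492) = 5*(1 + 96)/(6*(-1 + 96)) + (((-24 - 64*(-32)) + 1/49) + 492) = (5/6)*97/95 + (((-24 + 2048) + 1/49) + 492) = (5/6)*(1/95)*97 + ((2024 + 1/49) + 492) = 97/114 + (99177/49 + 492) = 97/114 + 123285/49 = 14059243/5586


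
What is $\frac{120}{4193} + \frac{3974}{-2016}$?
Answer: $- \frac{1172933}{603792} \approx -1.9426$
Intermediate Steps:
$\frac{120}{4193} + \frac{3974}{-2016} = 120 \cdot \frac{1}{4193} + 3974 \left(- \frac{1}{2016}\right) = \frac{120}{4193} - \frac{1987}{1008} = - \frac{1172933}{603792}$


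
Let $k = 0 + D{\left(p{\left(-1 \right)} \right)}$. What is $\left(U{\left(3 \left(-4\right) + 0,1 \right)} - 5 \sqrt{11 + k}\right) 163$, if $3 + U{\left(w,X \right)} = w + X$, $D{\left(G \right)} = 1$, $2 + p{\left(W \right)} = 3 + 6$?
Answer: $-2282 - 1630 \sqrt{3} \approx -5105.2$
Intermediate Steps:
$p{\left(W \right)} = 7$ ($p{\left(W \right)} = -2 + \left(3 + 6\right) = -2 + 9 = 7$)
$U{\left(w,X \right)} = -3 + X + w$ ($U{\left(w,X \right)} = -3 + \left(w + X\right) = -3 + \left(X + w\right) = -3 + X + w$)
$k = 1$ ($k = 0 + 1 = 1$)
$\left(U{\left(3 \left(-4\right) + 0,1 \right)} - 5 \sqrt{11 + k}\right) 163 = \left(\left(-3 + 1 + \left(3 \left(-4\right) + 0\right)\right) - 5 \sqrt{11 + 1}\right) 163 = \left(\left(-3 + 1 + \left(-12 + 0\right)\right) - 5 \sqrt{12}\right) 163 = \left(\left(-3 + 1 - 12\right) - 5 \cdot 2 \sqrt{3}\right) 163 = \left(-14 - 10 \sqrt{3}\right) 163 = -2282 - 1630 \sqrt{3}$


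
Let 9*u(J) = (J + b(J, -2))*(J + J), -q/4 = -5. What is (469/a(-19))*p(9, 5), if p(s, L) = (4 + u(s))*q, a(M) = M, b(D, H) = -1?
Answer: -187600/19 ≈ -9873.7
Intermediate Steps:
q = 20 (q = -4*(-5) = 20)
u(J) = 2*J*(-1 + J)/9 (u(J) = ((J - 1)*(J + J))/9 = ((-1 + J)*(2*J))/9 = (2*J*(-1 + J))/9 = 2*J*(-1 + J)/9)
p(s, L) = 80 + 40*s*(-1 + s)/9 (p(s, L) = (4 + 2*s*(-1 + s)/9)*20 = 80 + 40*s*(-1 + s)/9)
(469/a(-19))*p(9, 5) = (469/(-19))*(80 + (40/9)*9*(-1 + 9)) = (469*(-1/19))*(80 + (40/9)*9*8) = -469*(80 + 320)/19 = -469/19*400 = -187600/19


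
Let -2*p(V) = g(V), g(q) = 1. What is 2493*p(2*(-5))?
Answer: -2493/2 ≈ -1246.5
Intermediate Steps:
p(V) = -½ (p(V) = -½*1 = -½)
2493*p(2*(-5)) = 2493*(-½) = -2493/2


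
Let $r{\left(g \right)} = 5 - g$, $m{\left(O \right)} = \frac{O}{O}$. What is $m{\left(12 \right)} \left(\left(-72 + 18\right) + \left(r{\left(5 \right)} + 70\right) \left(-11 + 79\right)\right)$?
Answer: $4706$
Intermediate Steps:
$m{\left(O \right)} = 1$
$m{\left(12 \right)} \left(\left(-72 + 18\right) + \left(r{\left(5 \right)} + 70\right) \left(-11 + 79\right)\right) = 1 \left(\left(-72 + 18\right) + \left(\left(5 - 5\right) + 70\right) \left(-11 + 79\right)\right) = 1 \left(-54 + \left(\left(5 - 5\right) + 70\right) 68\right) = 1 \left(-54 + \left(0 + 70\right) 68\right) = 1 \left(-54 + 70 \cdot 68\right) = 1 \left(-54 + 4760\right) = 1 \cdot 4706 = 4706$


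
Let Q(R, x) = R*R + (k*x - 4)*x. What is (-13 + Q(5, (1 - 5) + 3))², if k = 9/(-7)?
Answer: 10609/49 ≈ 216.51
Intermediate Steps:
k = -9/7 (k = 9*(-⅐) = -9/7 ≈ -1.2857)
Q(R, x) = R² + x*(-4 - 9*x/7) (Q(R, x) = R*R + (-9*x/7 - 4)*x = R² + (-4 - 9*x/7)*x = R² + x*(-4 - 9*x/7))
(-13 + Q(5, (1 - 5) + 3))² = (-13 + (5² - 4*((1 - 5) + 3) - 9*((1 - 5) + 3)²/7))² = (-13 + (25 - 4*(-4 + 3) - 9*(-4 + 3)²/7))² = (-13 + (25 - 4*(-1) - 9/7*(-1)²))² = (-13 + (25 + 4 - 9/7*1))² = (-13 + (25 + 4 - 9/7))² = (-13 + 194/7)² = (103/7)² = 10609/49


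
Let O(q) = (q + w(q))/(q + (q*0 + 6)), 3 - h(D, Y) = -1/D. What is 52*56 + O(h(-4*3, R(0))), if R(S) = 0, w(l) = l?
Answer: 311654/107 ≈ 2912.7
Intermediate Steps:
h(D, Y) = 3 + 1/D (h(D, Y) = 3 - (-1)/D = 3 + 1/D)
O(q) = 2*q/(6 + q) (O(q) = (q + q)/(q + (q*0 + 6)) = (2*q)/(q + (0 + 6)) = (2*q)/(q + 6) = (2*q)/(6 + q) = 2*q/(6 + q))
52*56 + O(h(-4*3, R(0))) = 52*56 + 2*(3 + 1/(-4*3))/(6 + (3 + 1/(-4*3))) = 2912 + 2*(3 + 1/(-12))/(6 + (3 + 1/(-12))) = 2912 + 2*(3 - 1/12)/(6 + (3 - 1/12)) = 2912 + 2*(35/12)/(6 + 35/12) = 2912 + 2*(35/12)/(107/12) = 2912 + 2*(35/12)*(12/107) = 2912 + 70/107 = 311654/107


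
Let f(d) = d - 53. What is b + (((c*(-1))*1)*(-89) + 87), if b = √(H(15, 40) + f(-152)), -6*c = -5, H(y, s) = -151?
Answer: 967/6 + 2*I*√89 ≈ 161.17 + 18.868*I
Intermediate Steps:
f(d) = -53 + d
c = ⅚ (c = -⅙*(-5) = ⅚ ≈ 0.83333)
b = 2*I*√89 (b = √(-151 + (-53 - 152)) = √(-151 - 205) = √(-356) = 2*I*√89 ≈ 18.868*I)
b + (((c*(-1))*1)*(-89) + 87) = 2*I*√89 + ((((⅚)*(-1))*1)*(-89) + 87) = 2*I*√89 + (-⅚*1*(-89) + 87) = 2*I*√89 + (-⅚*(-89) + 87) = 2*I*√89 + (445/6 + 87) = 2*I*√89 + 967/6 = 967/6 + 2*I*√89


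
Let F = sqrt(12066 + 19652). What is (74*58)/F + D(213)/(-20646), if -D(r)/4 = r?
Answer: 142/3441 + 2146*sqrt(31718)/15859 ≈ 24.141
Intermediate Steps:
F = sqrt(31718) ≈ 178.10
D(r) = -4*r
(74*58)/F + D(213)/(-20646) = (74*58)/(sqrt(31718)) - 4*213/(-20646) = 4292*(sqrt(31718)/31718) - 852*(-1/20646) = 2146*sqrt(31718)/15859 + 142/3441 = 142/3441 + 2146*sqrt(31718)/15859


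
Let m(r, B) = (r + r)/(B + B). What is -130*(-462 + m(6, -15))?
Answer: 60112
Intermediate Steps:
m(r, B) = r/B (m(r, B) = (2*r)/((2*B)) = (2*r)*(1/(2*B)) = r/B)
-130*(-462 + m(6, -15)) = -130*(-462 + 6/(-15)) = -130*(-462 + 6*(-1/15)) = -130*(-462 - 2/5) = -130*(-2312/5) = 60112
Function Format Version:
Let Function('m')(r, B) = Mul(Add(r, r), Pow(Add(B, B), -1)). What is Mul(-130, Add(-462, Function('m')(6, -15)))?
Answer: 60112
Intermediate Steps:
Function('m')(r, B) = Mul(r, Pow(B, -1)) (Function('m')(r, B) = Mul(Mul(2, r), Pow(Mul(2, B), -1)) = Mul(Mul(2, r), Mul(Rational(1, 2), Pow(B, -1))) = Mul(r, Pow(B, -1)))
Mul(-130, Add(-462, Function('m')(6, -15))) = Mul(-130, Add(-462, Mul(6, Pow(-15, -1)))) = Mul(-130, Add(-462, Mul(6, Rational(-1, 15)))) = Mul(-130, Add(-462, Rational(-2, 5))) = Mul(-130, Rational(-2312, 5)) = 60112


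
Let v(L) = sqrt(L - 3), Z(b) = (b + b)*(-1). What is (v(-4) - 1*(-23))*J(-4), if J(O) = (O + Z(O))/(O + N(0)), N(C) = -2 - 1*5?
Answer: -92/11 - 4*I*sqrt(7)/11 ≈ -8.3636 - 0.96209*I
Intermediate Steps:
Z(b) = -2*b (Z(b) = (2*b)*(-1) = -2*b)
v(L) = sqrt(-3 + L)
N(C) = -7 (N(C) = -2 - 5 = -7)
J(O) = -O/(-7 + O) (J(O) = (O - 2*O)/(O - 7) = (-O)/(-7 + O) = -O/(-7 + O))
(v(-4) - 1*(-23))*J(-4) = (sqrt(-3 - 4) - 1*(-23))*(-1*(-4)/(-7 - 4)) = (sqrt(-7) + 23)*(-1*(-4)/(-11)) = (I*sqrt(7) + 23)*(-1*(-4)*(-1/11)) = (23 + I*sqrt(7))*(-4/11) = -92/11 - 4*I*sqrt(7)/11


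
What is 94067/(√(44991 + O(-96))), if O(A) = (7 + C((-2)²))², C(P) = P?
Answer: 94067*√11278/22556 ≈ 442.89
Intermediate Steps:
O(A) = 121 (O(A) = (7 + (-2)²)² = (7 + 4)² = 11² = 121)
94067/(√(44991 + O(-96))) = 94067/(√(44991 + 121)) = 94067/(√45112) = 94067/((2*√11278)) = 94067*(√11278/22556) = 94067*√11278/22556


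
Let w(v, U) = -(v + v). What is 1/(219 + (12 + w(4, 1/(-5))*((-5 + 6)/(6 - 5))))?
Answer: 1/223 ≈ 0.0044843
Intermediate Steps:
w(v, U) = -2*v
1/(219 + (12 + w(4, 1/(-5))*((-5 + 6)/(6 - 5)))) = 1/(219 + (12 + (-2*4)*((-5 + 6)/(6 - 5)))) = 1/(219 + (12 - 8/1)) = 1/(219 + (12 - 8)) = 1/(219 + 4) = 1/223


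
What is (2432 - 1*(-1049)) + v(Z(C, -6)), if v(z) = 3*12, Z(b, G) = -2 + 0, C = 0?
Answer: 3517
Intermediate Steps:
Z(b, G) = -2
v(z) = 36
(2432 - 1*(-1049)) + v(Z(C, -6)) = (2432 - 1*(-1049)) + 36 = (2432 + 1049) + 36 = 3481 + 36 = 3517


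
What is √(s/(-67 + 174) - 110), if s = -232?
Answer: I*√1284214/107 ≈ 10.591*I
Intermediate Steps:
√(s/(-67 + 174) - 110) = √(-232/(-67 + 174) - 110) = √(-232/107 - 110) = √(-12002/107) = I*√1284214/107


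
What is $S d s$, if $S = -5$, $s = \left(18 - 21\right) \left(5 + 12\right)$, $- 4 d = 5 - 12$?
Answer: $\frac{1785}{4} \approx 446.25$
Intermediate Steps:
$d = \frac{7}{4}$ ($d = - \frac{5 - 12}{4} = \left(- \frac{1}{4}\right) \left(-7\right) = \frac{7}{4} \approx 1.75$)
$s = -51$ ($s = \left(-3\right) 17 = -51$)
$S d s = \left(-5\right) \frac{7}{4} \left(-51\right) = \left(- \frac{35}{4}\right) \left(-51\right) = \frac{1785}{4}$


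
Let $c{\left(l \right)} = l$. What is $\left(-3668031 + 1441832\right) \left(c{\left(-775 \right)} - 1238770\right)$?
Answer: $2759473839455$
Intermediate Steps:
$\left(-3668031 + 1441832\right) \left(c{\left(-775 \right)} - 1238770\right) = \left(-3668031 + 1441832\right) \left(-775 - 1238770\right) = - 2226199 \left(-775 - 1238770\right) = \left(-2226199\right) \left(-1239545\right) = 2759473839455$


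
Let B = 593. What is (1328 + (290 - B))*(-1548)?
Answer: -1586700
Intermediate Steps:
(1328 + (290 - B))*(-1548) = (1328 + (290 - 1*593))*(-1548) = (1328 + (290 - 593))*(-1548) = (1328 - 303)*(-1548) = 1025*(-1548) = -1586700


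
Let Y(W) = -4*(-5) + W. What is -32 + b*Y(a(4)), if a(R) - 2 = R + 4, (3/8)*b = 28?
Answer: 2208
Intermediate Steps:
b = 224/3 (b = (8/3)*28 = 224/3 ≈ 74.667)
a(R) = 6 + R (a(R) = 2 + (R + 4) = 2 + (4 + R) = 6 + R)
Y(W) = 20 + W
-32 + b*Y(a(4)) = -32 + 224*(20 + (6 + 4))/3 = -32 + 224*(20 + 10)/3 = -32 + (224/3)*30 = -32 + 2240 = 2208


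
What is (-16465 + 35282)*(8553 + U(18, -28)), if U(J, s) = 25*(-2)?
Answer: 160000951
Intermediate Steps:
U(J, s) = -50
(-16465 + 35282)*(8553 + U(18, -28)) = (-16465 + 35282)*(8553 - 50) = 18817*8503 = 160000951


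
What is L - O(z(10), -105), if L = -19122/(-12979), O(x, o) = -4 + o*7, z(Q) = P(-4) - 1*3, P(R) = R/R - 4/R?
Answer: 9610603/12979 ≈ 740.47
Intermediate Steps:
P(R) = 1 - 4/R
z(Q) = -1 (z(Q) = (-4 - 4)/(-4) - 1*3 = -¼*(-8) - 3 = 2 - 3 = -1)
O(x, o) = -4 + 7*o
L = 19122/12979 (L = -19122*(-1/12979) = 19122/12979 ≈ 1.4733)
L - O(z(10), -105) = 19122/12979 - (-4 + 7*(-105)) = 19122/12979 - (-4 - 735) = 19122/12979 - 1*(-739) = 19122/12979 + 739 = 9610603/12979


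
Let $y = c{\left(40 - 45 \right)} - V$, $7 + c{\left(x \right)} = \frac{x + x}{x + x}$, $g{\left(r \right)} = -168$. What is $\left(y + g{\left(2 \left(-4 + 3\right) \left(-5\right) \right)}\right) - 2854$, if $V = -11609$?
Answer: $8581$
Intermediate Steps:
$c{\left(x \right)} = -6$ ($c{\left(x \right)} = -7 + \frac{x + x}{x + x} = -7 + \frac{2 x}{2 x} = -7 + 2 x \frac{1}{2 x} = -7 + 1 = -6$)
$y = 11603$ ($y = -6 - -11609 = -6 + 11609 = 11603$)
$\left(y + g{\left(2 \left(-4 + 3\right) \left(-5\right) \right)}\right) - 2854 = \left(11603 - 168\right) - 2854 = 11435 - 2854 = 8581$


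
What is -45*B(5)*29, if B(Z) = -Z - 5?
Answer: 13050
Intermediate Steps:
B(Z) = -5 - Z
-45*B(5)*29 = -45*(-5 - 1*5)*29 = -45*(-5 - 5)*29 = -45*(-10)*29 = 450*29 = 13050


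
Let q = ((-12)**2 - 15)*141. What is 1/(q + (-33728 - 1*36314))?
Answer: -1/51853 ≈ -1.9285e-5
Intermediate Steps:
q = 18189 (q = (144 - 15)*141 = 129*141 = 18189)
1/(q + (-33728 - 1*36314)) = 1/(18189 + (-33728 - 1*36314)) = 1/(18189 + (-33728 - 36314)) = 1/(18189 - 70042) = 1/(-51853) = -1/51853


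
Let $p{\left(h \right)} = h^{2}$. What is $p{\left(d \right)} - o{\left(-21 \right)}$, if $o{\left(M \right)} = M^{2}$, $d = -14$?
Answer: $-245$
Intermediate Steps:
$p{\left(d \right)} - o{\left(-21 \right)} = \left(-14\right)^{2} - \left(-21\right)^{2} = 196 - 441 = -245$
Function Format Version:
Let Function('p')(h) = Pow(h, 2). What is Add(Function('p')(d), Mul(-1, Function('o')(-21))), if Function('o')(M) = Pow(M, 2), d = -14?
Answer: -245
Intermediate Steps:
Add(Function('p')(d), Mul(-1, Function('o')(-21))) = Add(Pow(-14, 2), Mul(-1, Pow(-21, 2))) = Add(196, Mul(-1, 441)) = Add(196, -441) = -245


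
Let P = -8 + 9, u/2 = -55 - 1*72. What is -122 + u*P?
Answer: -376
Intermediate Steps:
u = -254 (u = 2*(-55 - 1*72) = 2*(-55 - 72) = 2*(-127) = -254)
P = 1
-122 + u*P = -122 - 254*1 = -122 - 254 = -376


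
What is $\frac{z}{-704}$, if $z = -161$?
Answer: $\frac{161}{704} \approx 0.22869$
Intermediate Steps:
$\frac{z}{-704} = - \frac{161}{-704} = \left(-161\right) \left(- \frac{1}{704}\right) = \frac{161}{704}$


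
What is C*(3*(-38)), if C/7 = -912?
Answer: 727776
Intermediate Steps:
C = -6384 (C = 7*(-912) = -6384)
C*(3*(-38)) = -19152*(-38) = -6384*(-114) = 727776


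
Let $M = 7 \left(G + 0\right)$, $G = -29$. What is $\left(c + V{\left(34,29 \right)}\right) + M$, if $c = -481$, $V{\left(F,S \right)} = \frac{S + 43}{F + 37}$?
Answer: $- \frac{48492}{71} \approx -682.99$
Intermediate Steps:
$V{\left(F,S \right)} = \frac{43 + S}{37 + F}$
$M = -203$ ($M = 7 \left(-29 + 0\right) = 7 \left(-29\right) = -203$)
$\left(c + V{\left(34,29 \right)}\right) + M = \left(-481 + \frac{43 + 29}{37 + 34}\right) - 203 = \left(-481 + \frac{1}{71} \cdot 72\right) - 203 = \left(-481 + \frac{72}{71}\right) - 203 = - \frac{34079}{71} - 203 = - \frac{48492}{71}$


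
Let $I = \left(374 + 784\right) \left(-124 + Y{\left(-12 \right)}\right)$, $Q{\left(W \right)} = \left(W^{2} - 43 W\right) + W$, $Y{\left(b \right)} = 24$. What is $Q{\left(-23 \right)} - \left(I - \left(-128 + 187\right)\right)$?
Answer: $117354$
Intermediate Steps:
$Q{\left(W \right)} = W^{2} - 42 W$
$I = -115800$ ($I = \left(374 + 784\right) \left(-124 + 24\right) = 1158 \left(-100\right) = -115800$)
$Q{\left(-23 \right)} - \left(I - \left(-128 + 187\right)\right) = - 23 \left(-42 - 23\right) - \left(-115800 - \left(-128 + 187\right)\right) = \left(-23\right) \left(-65\right) - \left(-115800 - 59\right) = 1495 - \left(-115800 - 59\right) = 1495 - -115859 = 1495 + 115859 = 117354$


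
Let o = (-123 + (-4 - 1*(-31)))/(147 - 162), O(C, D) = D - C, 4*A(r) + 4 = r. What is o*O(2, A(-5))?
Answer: -136/5 ≈ -27.200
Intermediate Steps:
A(r) = -1 + r/4
o = 32/5 (o = (-123 + (-4 + 31))/(-15) = (-123 + 27)*(-1/15) = -96*(-1/15) = 32/5 ≈ 6.4000)
o*O(2, A(-5)) = 32*((-1 + (1/4)*(-5)) - 1*2)/5 = 32*((-1 - 5/4) - 2)/5 = 32*(-9/4 - 2)/5 = (32/5)*(-17/4) = -136/5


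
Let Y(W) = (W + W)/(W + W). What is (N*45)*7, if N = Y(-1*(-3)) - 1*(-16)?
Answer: 5355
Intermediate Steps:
Y(W) = 1 (Y(W) = (2*W)/((2*W)) = (2*W)*(1/(2*W)) = 1)
N = 17 (N = 1 - 1*(-16) = 1 + 16 = 17)
(N*45)*7 = (17*45)*7 = 765*7 = 5355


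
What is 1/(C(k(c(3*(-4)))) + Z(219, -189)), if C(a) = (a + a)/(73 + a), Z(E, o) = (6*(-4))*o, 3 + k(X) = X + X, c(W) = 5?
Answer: 40/181447 ≈ 0.00022045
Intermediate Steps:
k(X) = -3 + 2*X (k(X) = -3 + (X + X) = -3 + 2*X)
Z(E, o) = -24*o
C(a) = 2*a/(73 + a) (C(a) = (2*a)/(73 + a) = 2*a/(73 + a))
1/(C(k(c(3*(-4)))) + Z(219, -189)) = 1/(2*(-3 + 2*5)/(73 + (-3 + 2*5)) - 24*(-189)) = 1/(2*(-3 + 10)/(73 + (-3 + 10)) + 4536) = 1/(2*7/(73 + 7) + 4536) = 1/(2*7/80 + 4536) = 1/(2*7*(1/80) + 4536) = 1/(7/40 + 4536) = 1/(181447/40) = 40/181447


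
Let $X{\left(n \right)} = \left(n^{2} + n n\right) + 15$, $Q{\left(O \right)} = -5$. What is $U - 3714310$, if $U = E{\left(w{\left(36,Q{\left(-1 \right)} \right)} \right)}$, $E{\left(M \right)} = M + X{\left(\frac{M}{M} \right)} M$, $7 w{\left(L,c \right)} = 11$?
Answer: $- \frac{25999972}{7} \approx -3.7143 \cdot 10^{6}$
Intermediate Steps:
$X{\left(n \right)} = 15 + 2 n^{2}$ ($X{\left(n \right)} = \left(n^{2} + n^{2}\right) + 15 = 2 n^{2} + 15 = 15 + 2 n^{2}$)
$w{\left(L,c \right)} = \frac{11}{7}$ ($w{\left(L,c \right)} = \frac{1}{7} \cdot 11 = \frac{11}{7}$)
$E{\left(M \right)} = 18 M$ ($E{\left(M \right)} = M + \left(15 + 2 \left(\frac{M}{M}\right)^{2}\right) M = M + \left(15 + 2 \cdot 1^{2}\right) M = M + \left(15 + 2 \cdot 1\right) M = M + \left(15 + 2\right) M = M + 17 M = 18 M$)
$U = \frac{198}{7}$ ($U = 18 \cdot \frac{11}{7} = \frac{198}{7} \approx 28.286$)
$U - 3714310 = \frac{198}{7} - 3714310 = - \frac{25999972}{7}$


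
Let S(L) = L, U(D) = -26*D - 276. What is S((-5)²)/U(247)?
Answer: -25/6698 ≈ -0.0037325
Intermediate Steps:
U(D) = -276 - 26*D
S((-5)²)/U(247) = (-5)²/(-276 - 26*247) = 25/(-276 - 6422) = 25/(-6698) = 25*(-1/6698) = -25/6698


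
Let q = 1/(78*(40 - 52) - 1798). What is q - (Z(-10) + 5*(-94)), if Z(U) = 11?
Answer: 1254905/2734 ≈ 459.00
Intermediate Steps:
q = -1/2734 (q = 1/(78*(-12) - 1798) = 1/(-936 - 1798) = 1/(-2734) = -1/2734 ≈ -0.00036576)
q - (Z(-10) + 5*(-94)) = -1/2734 - (11 + 5*(-94)) = -1/2734 - (11 - 470) = -1/2734 - 1*(-459) = -1/2734 + 459 = 1254905/2734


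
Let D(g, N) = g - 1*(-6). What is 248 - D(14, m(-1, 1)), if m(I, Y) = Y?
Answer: 228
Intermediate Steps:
D(g, N) = 6 + g (D(g, N) = g + 6 = 6 + g)
248 - D(14, m(-1, 1)) = 248 - (6 + 14) = 248 - 1*20 = 248 - 20 = 228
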